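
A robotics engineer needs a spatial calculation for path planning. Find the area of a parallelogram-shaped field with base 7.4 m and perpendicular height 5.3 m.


Shape: parallelogram
Base b = 7.4 m, Height h = 5.3 m
Formula: A = b * h
A = 7.4 * 5.3
A = 39.22
39.22 m^2


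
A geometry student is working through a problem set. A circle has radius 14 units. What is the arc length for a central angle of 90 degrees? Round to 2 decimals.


Shape: circular arc
Radius r = 14 units, Angle = 90 degrees
Formula: L = (angle/360) * 2 * pi * r
2 * pi * r = 28 * pi
L = (90/360) * 28 * pi
L = 7 * pi
L = 21.99
21.99 units


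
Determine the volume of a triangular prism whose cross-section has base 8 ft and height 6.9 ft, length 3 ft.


Shape: triangular prism
Triangle base = 8 ft, triangle height = 6.9 ft, prism length L = 3 ft
Formula: V = (1/2 * b * h_tri) * L
Cross-section area = 0.5 * 8 * 6.9 = 27.6
V = 27.6 * 3
V = 82.8
82.8 ft^3


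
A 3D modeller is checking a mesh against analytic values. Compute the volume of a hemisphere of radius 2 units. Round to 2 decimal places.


Shape: hemisphere (half of a sphere)
Radius r = 2 units
Formula: V = (1/2) * (4/3) * pi * r^3 = (2/3) * pi * r^3
r^3 = 8
(2/3) * 8 = 5.333333
V = 5.333333 * pi
V = 16.76
16.76 units^3


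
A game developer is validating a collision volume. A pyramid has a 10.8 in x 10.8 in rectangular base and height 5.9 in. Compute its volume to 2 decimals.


Shape: rectangular pyramid
Base: 10.8 in x 10.8 in, Height h = 5.9 in
Formula: V = (1/3) * base_area * h
base_area = 10.8 * 10.8 = 116.64
base_area * h = 116.64 * 5.9 = 688.176
V = 688.176 / 3
V = 229.39
229.39 in^3


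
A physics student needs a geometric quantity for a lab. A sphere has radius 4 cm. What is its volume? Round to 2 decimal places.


Shape: sphere
Radius r = 4 cm
Formula: V = (4/3) * pi * r^3
r^3 = 64
(4/3) * 64 = 85.333333
V = 85.333333 * pi
V = 268.08
268.08 cm^3


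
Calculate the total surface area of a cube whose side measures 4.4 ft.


Shape: cube
Side s = 4.4 ft
A cube has 6 square faces.
Formula: SA = 6 * s^2
s^2 = 19.36
SA = 6 * 19.36
SA = 116.16
116.16 ft^2


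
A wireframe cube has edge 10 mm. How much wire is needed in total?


Shape: cube
Side s = 10 mm
A cube has 12 edges, all equal.
Formula: total edge length = 12 * s
Total = 12 * 10
Total = 120
120 mm


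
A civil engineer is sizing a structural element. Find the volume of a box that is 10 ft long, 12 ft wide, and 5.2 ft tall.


Shape: rectangular prism
l = 10 ft, w = 12 ft, h = 5.2 ft
Formula: V = l * w * h
V = 10 * 12 * 5.2
V = 120 * 5.2
V = 624
624 ft^3


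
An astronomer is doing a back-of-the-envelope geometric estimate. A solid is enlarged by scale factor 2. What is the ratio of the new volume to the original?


Linear scale factor k = 2
Rule: under a linear scaling by k, volumes scale by k^3.
k^3 = 2 * 2 * 2
k^3 = 4 * 2
k^3 = 8
Volume scales by a factor of 8.
8 (dimensionless)


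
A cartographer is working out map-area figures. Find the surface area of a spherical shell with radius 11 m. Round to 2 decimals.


Shape: sphere
Radius r = 11 m
Formula: SA = 4 * pi * r^2
r^2 = 121
SA = 4 * pi * 121
SA = 484 * pi
SA = 1520.53
1520.53 m^2


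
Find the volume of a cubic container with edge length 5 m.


Shape: cube
Side s = 5 m
Formula: V = s^3
V = 5 * 5 * 5
V = 25 * 5
V = 125
125 m^3


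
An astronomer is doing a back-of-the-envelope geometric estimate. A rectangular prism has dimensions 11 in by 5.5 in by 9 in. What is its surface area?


Shape: rectangular prism
l = 11 in, w = 5.5 in, h = 9 in
Formula: SA = 2(lw + lh + wh)
lw = 60.5, lh = 99, wh = 49.5
lw + lh + wh = 209
SA = 2 * 209
SA = 418
418 in^2


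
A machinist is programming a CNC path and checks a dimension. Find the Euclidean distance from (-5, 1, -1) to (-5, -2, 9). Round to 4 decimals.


3D distance between two points
P1 = (-5, 1, -1), P2 = (-5, -2, 9)
Formula: d = sqrt((x2-x1)^2 + (y2-y1)^2 + (z2-z1)^2)
dx = -5 - -5 = 0
dy = -2 - 1 = -3
dz = 9 - -1 = 10
dx^2 + dy^2 + dz^2 = 0 + 9 + 100 = 109
d = sqrt(109)
d = 10.4403
10.4403 units


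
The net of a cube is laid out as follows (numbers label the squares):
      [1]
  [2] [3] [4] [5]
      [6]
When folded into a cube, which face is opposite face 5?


Net: cross layout. Take square 3 as the base (bottom).
Fold the four squares in the horizontal row up around 3: 2 -> left, 4 -> right, 5 wraps to the top.
Fold 1 and 6 up from 3: 1 -> back, 6 -> front.
Opposite pairs are therefore: (1, 6), (2, 4), (3, 5).
Face 5 is opposite face 3.
face 3


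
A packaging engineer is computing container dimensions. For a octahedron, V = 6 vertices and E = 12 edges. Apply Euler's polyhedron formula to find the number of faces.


Polyhedron: octahedron
Euler's formula for convex polyhedra: V - E + F = 2
Given: V = 6 vertices and E = 12 edges
Solve for F:
F = 2 + E - V = 2 + 12 - 6 = 8
8 faces


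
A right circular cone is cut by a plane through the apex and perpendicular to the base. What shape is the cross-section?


Solid: right circular cone
Cutting plane: through the apex and perpendicular to the base
Visualize the intersection of the plane with the solid's surface.
The boundary of the cut region is a isosceles triangle.
isosceles triangle


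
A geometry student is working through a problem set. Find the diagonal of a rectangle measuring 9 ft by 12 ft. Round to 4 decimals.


Shape: rectangle (diagonal via Pythagoras)
Sides: 9 ft and 12 ft
Formula: d = sqrt(l^2 + w^2)
l^2 = 81, w^2 = 144
l^2 + w^2 = 225
d = sqrt(225)
d = 15.0
15 ft


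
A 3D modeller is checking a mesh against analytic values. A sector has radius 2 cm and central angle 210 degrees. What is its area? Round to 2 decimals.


Shape: circular sector
Radius r = 2 cm, Angle = 210 degrees
Formula: A = (angle/360) * pi * r^2
r^2 = 4
Fraction of circle = 210/360
A = (210/360) * pi * 4
A = 2.333333 * pi
A = 7.33
7.33 cm^2


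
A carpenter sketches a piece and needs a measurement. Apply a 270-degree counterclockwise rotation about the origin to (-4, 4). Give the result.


Transformation: rotation about the origin
Original point: (-4, 4)
Rule for 270 deg counterclockwise: (x, y) -> (y, -x)
Apply: (-4, 4) -> (4, 4)
(4, 4)


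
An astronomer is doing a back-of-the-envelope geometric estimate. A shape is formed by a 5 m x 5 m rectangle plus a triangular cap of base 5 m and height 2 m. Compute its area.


Composite shape: rectangle + triangle
Rectangle area = 5 * 5 = 25
Triangle area = 0.5 * 5 * 2 = 5
Total = 25 + 5
Total = 30
30 m^2


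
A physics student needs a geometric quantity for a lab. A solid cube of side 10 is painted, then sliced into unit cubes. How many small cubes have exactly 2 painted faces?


Large cube: 10 x 10 x 10, cut into unit cubes.
n = 10, so n - 2 = 8
Cubes with 2 painted faces lie along the edges, excluding corners.
A cube has 12 edges; each contributes (n - 2) = 8 such cubes.
Count = 12 * 8 = 96
96 unit cubes


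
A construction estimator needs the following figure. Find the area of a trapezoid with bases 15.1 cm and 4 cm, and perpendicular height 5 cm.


Shape: trapezoid
Parallel sides a = 15.1 cm, b = 4 cm; Height h = 5 cm
Formula: A = (a + b) * h / 2
a + b = 15.1 + 4 = 19.1
A = 19.1 * 5 / 2
A = 95.5 / 2
A = 47.75
47.75 cm^2


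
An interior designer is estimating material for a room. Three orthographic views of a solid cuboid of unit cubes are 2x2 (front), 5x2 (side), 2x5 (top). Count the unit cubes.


Orthographic views of a solid rectangular block:
Front view 2 x 2 -> length = 2, height = 2
Side view 5 x 2 -> width = 5, height = 2 (consistent)
Top view 2 x 5 -> confirms length = 2, width = 5
The block is 2 x 5 x 2.
Total unit cubes = 2 * 5 * 2 = 20
20 unit cubes


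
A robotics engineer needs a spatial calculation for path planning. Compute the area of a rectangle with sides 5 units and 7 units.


Shape: rectangle
Length l = 5 units, Width w = 7 units
Formula: A = l * w
A = 5 * 7
A = 35
35 units^2


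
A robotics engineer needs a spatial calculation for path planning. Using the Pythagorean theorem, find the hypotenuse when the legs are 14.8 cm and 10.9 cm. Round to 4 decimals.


Shape: right triangle
Legs a = 14.8 cm, b = 10.9 cm
Formula: c = sqrt(a^2 + b^2)
a^2 = 219.04, b^2 = 118.81
a^2 + b^2 = 337.85
c = sqrt(337.85)
c = 18.3807
18.3807 cm


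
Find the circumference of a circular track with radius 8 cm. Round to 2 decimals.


Shape: circle
Radius r = 8 cm
Formula: C = 2 * pi * r
C = 2 * pi * 8
C = 16 * pi
C = 50.27
50.27 cm


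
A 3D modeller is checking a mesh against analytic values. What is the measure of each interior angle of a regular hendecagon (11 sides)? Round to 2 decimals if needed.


Shape: regular hendecagon (11 sides)
Formula: interior angle = (n - 2) * 180 / n
(n - 2) = 9
(n - 2) * 180 = 1620
angle = 1620 / 11
angle = 147.27
147.27 degrees


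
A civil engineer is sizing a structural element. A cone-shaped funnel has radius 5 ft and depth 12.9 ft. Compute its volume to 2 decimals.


Shape: cone
Radius r = 5 ft, Height h = 12.9 ft
Formula: V = (1/3) * pi * r^2 * h
r^2 = 25
pi * r^2 * h = pi * 25 * 12.9 = 322.5 * pi
V = 322.5 * pi / 3
V = 337.72
337.72 ft^3


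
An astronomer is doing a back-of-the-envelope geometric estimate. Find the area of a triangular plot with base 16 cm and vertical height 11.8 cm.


Shape: triangle
Base b = 16 cm, Height h = 11.8 cm
Formula: A = (1/2) * b * h
A = 0.5 * 16 * 11.8
A = 0.5 * 188.8
A = 94.4
94.4 cm^2


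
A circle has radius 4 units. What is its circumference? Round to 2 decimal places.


Shape: circle
Radius r = 4 units
Formula: C = 2 * pi * r
C = 2 * pi * 4
C = 8 * pi
C = 25.13
25.13 units


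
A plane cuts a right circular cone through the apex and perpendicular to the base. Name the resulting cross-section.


Solid: right circular cone
Cutting plane: through the apex and perpendicular to the base
Visualize the intersection of the plane with the solid's surface.
The boundary of the cut region is a isosceles triangle.
isosceles triangle


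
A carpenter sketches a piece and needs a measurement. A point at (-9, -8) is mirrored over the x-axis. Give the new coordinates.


Transformation: reflection
Original point: (-9, -8)
Rule for reflection over the x-axis: (x, y) -> (x, -y)
Apply: (-9, -8) -> (-9, 8)
(-9, 8)


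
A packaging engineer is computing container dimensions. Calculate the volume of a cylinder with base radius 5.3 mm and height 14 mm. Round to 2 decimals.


Shape: cylinder
Radius r = 5.3 mm, Height h = 14 mm
Formula: V = pi * r^2 * h
r^2 = 28.09
V = pi * 28.09 * 14
V = 393.26 * pi
V = 1235.46
1235.46 mm^3


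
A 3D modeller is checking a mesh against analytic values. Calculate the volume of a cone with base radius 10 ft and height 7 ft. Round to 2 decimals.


Shape: cone
Radius r = 10 ft, Height h = 7 ft
Formula: V = (1/3) * pi * r^2 * h
r^2 = 100
pi * r^2 * h = pi * 100 * 7 = 700 * pi
V = 700 * pi / 3
V = 733.04
733.04 ft^3


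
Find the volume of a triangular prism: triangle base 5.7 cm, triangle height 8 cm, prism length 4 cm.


Shape: triangular prism
Triangle base = 5.7 cm, triangle height = 8 cm, prism length L = 4 cm
Formula: V = (1/2 * b * h_tri) * L
Cross-section area = 0.5 * 5.7 * 8 = 22.8
V = 22.8 * 4
V = 91.2
91.2 cm^3


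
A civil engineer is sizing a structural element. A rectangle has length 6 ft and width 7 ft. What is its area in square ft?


Shape: rectangle
Length l = 6 ft, Width w = 7 ft
Formula: A = l * w
A = 6 * 7
A = 42
42 ft^2


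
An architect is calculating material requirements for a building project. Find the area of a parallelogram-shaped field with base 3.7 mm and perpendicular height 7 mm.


Shape: parallelogram
Base b = 3.7 mm, Height h = 7 mm
Formula: A = b * h
A = 3.7 * 7
A = 25.9
25.9 mm^2


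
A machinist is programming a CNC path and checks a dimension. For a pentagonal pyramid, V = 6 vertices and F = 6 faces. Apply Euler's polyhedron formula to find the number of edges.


Polyhedron: pentagonal pyramid
Euler's formula for convex polyhedra: V - E + F = 2
Given: V = 6 vertices and F = 6 faces
Solve for E:
E = V + F - 2 = 6 + 6 - 2 = 10
10 edges


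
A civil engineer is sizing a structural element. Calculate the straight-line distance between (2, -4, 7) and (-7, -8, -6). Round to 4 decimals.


3D distance between two points
P1 = (2, -4, 7), P2 = (-7, -8, -6)
Formula: d = sqrt((x2-x1)^2 + (y2-y1)^2 + (z2-z1)^2)
dx = -7 - 2 = -9
dy = -8 - -4 = -4
dz = -6 - 7 = -13
dx^2 + dy^2 + dz^2 = 81 + 16 + 169 = 266
d = sqrt(266)
d = 16.3095
16.3095 units


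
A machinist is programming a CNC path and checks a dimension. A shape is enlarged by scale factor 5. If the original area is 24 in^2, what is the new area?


Linear scale factor k = 5
Original area = 24 in^2
Rule: under a linear scaling by k, areas scale by k^2.
k^2 = 5^2 = 25
New area = 24 * 25
New area = 600
600 in^2


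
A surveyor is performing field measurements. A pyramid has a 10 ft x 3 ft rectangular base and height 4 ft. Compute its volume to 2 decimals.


Shape: rectangular pyramid
Base: 10 ft x 3 ft, Height h = 4 ft
Formula: V = (1/3) * base_area * h
base_area = 10 * 3 = 30
base_area * h = 30 * 4 = 120
V = 120 / 3
V = 40
40 ft^3


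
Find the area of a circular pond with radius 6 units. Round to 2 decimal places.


Shape: circle
Radius r = 6 units
Formula: A = pi * r^2
r^2 = 6^2 = 36
A = pi * 36
A = 113.1
113.1 units^2


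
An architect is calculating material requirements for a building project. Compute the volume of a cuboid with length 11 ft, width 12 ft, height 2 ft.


Shape: rectangular prism
l = 11 ft, w = 12 ft, h = 2 ft
Formula: V = l * w * h
V = 11 * 12 * 2
V = 132 * 2
V = 264
264 ft^3


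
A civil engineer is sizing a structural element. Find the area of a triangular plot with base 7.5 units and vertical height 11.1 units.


Shape: triangle
Base b = 7.5 units, Height h = 11.1 units
Formula: A = (1/2) * b * h
A = 0.5 * 7.5 * 11.1
A = 0.5 * 83.25
A = 41.625
41.625 units^2


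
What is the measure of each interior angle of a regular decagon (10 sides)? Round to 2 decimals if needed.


Shape: regular decagon (10 sides)
Formula: interior angle = (n - 2) * 180 / n
(n - 2) = 8
(n - 2) * 180 = 1440
angle = 1440 / 10
angle = 144
144 degrees


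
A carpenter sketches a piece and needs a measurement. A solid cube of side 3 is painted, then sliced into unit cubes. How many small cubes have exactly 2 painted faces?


Large cube: 3 x 3 x 3, cut into unit cubes.
n = 3, so n - 2 = 1
Cubes with 2 painted faces lie along the edges, excluding corners.
A cube has 12 edges; each contributes (n - 2) = 1 such cubes.
Count = 12 * 1 = 12
12 unit cubes


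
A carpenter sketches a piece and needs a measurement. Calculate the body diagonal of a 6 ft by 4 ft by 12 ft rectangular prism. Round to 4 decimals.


Shape: rectangular box (space diagonal)
l = 6 ft, w = 4 ft, h = 12 ft
Visualize: the diagonal of the base, then a right triangle with that diagonal and the height.
Formula: d = sqrt(l^2 + w^2 + h^2)
l^2 + w^2 + h^2 = 36 + 16 + 144 = 196
d = sqrt(196)
d = 14.0
14 ft


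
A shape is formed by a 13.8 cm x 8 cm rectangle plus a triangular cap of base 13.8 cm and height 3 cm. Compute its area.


Composite shape: rectangle + triangle
Rectangle area = 13.8 * 8 = 110.4
Triangle area = 0.5 * 13.8 * 3 = 20.7
Total = 110.4 + 20.7
Total = 131.1
131.1 cm^2


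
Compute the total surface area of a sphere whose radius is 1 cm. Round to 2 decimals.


Shape: sphere
Radius r = 1 cm
Formula: SA = 4 * pi * r^2
r^2 = 1
SA = 4 * pi * 1
SA = 4 * pi
SA = 12.57
12.57 cm^2


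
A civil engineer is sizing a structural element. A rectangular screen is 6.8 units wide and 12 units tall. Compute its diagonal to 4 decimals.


Shape: rectangle (diagonal via Pythagoras)
Sides: 6.8 units and 12 units
Formula: d = sqrt(l^2 + w^2)
l^2 = 46.24, w^2 = 144
l^2 + w^2 = 190.24
d = sqrt(190.24)
d = 13.7928
13.7928 units


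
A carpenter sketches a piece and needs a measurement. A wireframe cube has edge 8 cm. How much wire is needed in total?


Shape: cube
Side s = 8 cm
A cube has 12 edges, all equal.
Formula: total edge length = 12 * s
Total = 12 * 8
Total = 96
96 cm


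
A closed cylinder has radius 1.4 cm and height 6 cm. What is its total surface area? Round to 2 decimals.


Shape: closed cylinder
Radius r = 1.4 cm, Height h = 6 cm
Formula: SA = 2*pi*r^2 + 2*pi*r*h = 2*pi*r*(r + h)
r + h = 7.4
2 * r * (r + h) = 2 * 1.4 * 7.4 = 20.72
SA = 20.72 * pi
SA = 65.09
65.09 cm^2


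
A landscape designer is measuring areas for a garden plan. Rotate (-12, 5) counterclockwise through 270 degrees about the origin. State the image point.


Transformation: rotation about the origin
Original point: (-12, 5)
Rule for 270 deg counterclockwise: (x, y) -> (y, -x)
Apply: (-12, 5) -> (5, 12)
(5, 12)


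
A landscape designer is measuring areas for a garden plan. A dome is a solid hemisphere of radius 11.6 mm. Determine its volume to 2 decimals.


Shape: hemisphere (half of a sphere)
Radius r = 11.6 mm
Formula: V = (1/2) * (4/3) * pi * r^3 = (2/3) * pi * r^3
r^3 = 1560.896
(2/3) * 1560.896 = 1040.597333
V = 1040.597333 * pi
V = 3269.13
3269.13 mm^3


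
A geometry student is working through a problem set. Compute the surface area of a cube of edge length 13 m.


Shape: cube
Side s = 13 m
A cube has 6 square faces.
Formula: SA = 6 * s^2
s^2 = 169
SA = 6 * 169
SA = 1014
1014 m^2


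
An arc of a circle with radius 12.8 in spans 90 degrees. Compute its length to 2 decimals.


Shape: circular arc
Radius r = 12.8 in, Angle = 90 degrees
Formula: L = (angle/360) * 2 * pi * r
2 * pi * r = 25.6 * pi
L = (90/360) * 25.6 * pi
L = 6.4 * pi
L = 20.11
20.11 in


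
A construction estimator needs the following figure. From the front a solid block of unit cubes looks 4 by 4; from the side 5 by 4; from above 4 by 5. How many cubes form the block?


Orthographic views of a solid rectangular block:
Front view 4 x 4 -> length = 4, height = 4
Side view 5 x 4 -> width = 5, height = 4 (consistent)
Top view 4 x 5 -> confirms length = 4, width = 5
The block is 4 x 5 x 4.
Total unit cubes = 4 * 5 * 4 = 80
80 unit cubes


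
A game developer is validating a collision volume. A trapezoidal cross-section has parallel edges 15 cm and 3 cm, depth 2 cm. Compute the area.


Shape: trapezoid
Parallel sides a = 15 cm, b = 3 cm; Height h = 2 cm
Formula: A = (a + b) * h / 2
a + b = 15 + 3 = 18
A = 18 * 2 / 2
A = 36 / 2
A = 18
18 cm^2


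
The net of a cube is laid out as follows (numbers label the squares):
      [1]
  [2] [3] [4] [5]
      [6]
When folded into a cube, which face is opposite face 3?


Net: cross layout. Take square 3 as the base (bottom).
Fold the four squares in the horizontal row up around 3: 2 -> left, 4 -> right, 5 wraps to the top.
Fold 1 and 6 up from 3: 1 -> back, 6 -> front.
Opposite pairs are therefore: (1, 6), (2, 4), (3, 5).
Face 3 is opposite face 5.
face 5


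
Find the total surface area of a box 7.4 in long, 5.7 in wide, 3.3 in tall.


Shape: rectangular prism
l = 7.4 in, w = 5.7 in, h = 3.3 in
Formula: SA = 2(lw + lh + wh)
lw = 42.18, lh = 24.42, wh = 18.81
lw + lh + wh = 85.41
SA = 2 * 85.41
SA = 170.82
170.82 in^2


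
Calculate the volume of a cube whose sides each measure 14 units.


Shape: cube
Side s = 14 units
Formula: V = s^3
V = 14 * 14 * 14
V = 196 * 14
V = 2744
2744 units^3


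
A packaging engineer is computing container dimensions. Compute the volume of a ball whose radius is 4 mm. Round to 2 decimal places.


Shape: sphere
Radius r = 4 mm
Formula: V = (4/3) * pi * r^3
r^3 = 64
(4/3) * 64 = 85.333333
V = 85.333333 * pi
V = 268.08
268.08 mm^3


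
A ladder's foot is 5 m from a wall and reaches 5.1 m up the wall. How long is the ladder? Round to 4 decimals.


Shape: right triangle
Legs a = 5 m, b = 5.1 m
Formula: c = sqrt(a^2 + b^2)
a^2 = 25, b^2 = 26.01
a^2 + b^2 = 51.01
c = sqrt(51.01)
c = 7.1421
7.1421 m


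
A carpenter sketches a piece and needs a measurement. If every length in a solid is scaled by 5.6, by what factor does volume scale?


Linear scale factor k = 5.6
Rule: under a linear scaling by k, volumes scale by k^3.
k^3 = 5.6 * 5.6 * 5.6
k^3 = 31.36 * 5.6
k^3 = 175.616
Volume scales by a factor of 175.616.
175.616 (dimensionless)


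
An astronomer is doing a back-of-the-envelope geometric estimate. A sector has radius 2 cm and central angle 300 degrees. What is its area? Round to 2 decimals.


Shape: circular sector
Radius r = 2 cm, Angle = 300 degrees
Formula: A = (angle/360) * pi * r^2
r^2 = 4
Fraction of circle = 300/360
A = (300/360) * pi * 4
A = 3.333333 * pi
A = 10.47
10.47 cm^2


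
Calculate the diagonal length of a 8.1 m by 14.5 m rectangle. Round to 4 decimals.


Shape: rectangle (diagonal via Pythagoras)
Sides: 8.1 m and 14.5 m
Formula: d = sqrt(l^2 + w^2)
l^2 = 65.61, w^2 = 210.25
l^2 + w^2 = 275.86
d = sqrt(275.86)
d = 16.609
16.609 m


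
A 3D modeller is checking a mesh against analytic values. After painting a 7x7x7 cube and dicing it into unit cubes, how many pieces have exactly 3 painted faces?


Large cube: 7 x 7 x 7, cut into unit cubes.
Cubes with 3 painted faces are at the corners. A cube always has 8 corners.
Count = 8
8 unit cubes


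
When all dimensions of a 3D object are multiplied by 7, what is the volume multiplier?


Linear scale factor k = 7
Rule: under a linear scaling by k, volumes scale by k^3.
k^3 = 7 * 7 * 7
k^3 = 49 * 7
k^3 = 343
Volume scales by a factor of 343.
343 (dimensionless)


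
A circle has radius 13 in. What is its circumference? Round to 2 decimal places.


Shape: circle
Radius r = 13 in
Formula: C = 2 * pi * r
C = 2 * pi * 13
C = 26 * pi
C = 81.68
81.68 in


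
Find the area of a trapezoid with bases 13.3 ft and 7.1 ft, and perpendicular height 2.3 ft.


Shape: trapezoid
Parallel sides a = 13.3 ft, b = 7.1 ft; Height h = 2.3 ft
Formula: A = (a + b) * h / 2
a + b = 13.3 + 7.1 = 20.4
A = 20.4 * 2.3 / 2
A = 46.92 / 2
A = 23.46
23.46 ft^2


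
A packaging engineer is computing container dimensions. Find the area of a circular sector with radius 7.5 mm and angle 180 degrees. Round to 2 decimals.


Shape: circular sector
Radius r = 7.5 mm, Angle = 180 degrees
Formula: A = (angle/360) * pi * r^2
r^2 = 56.25
Fraction of circle = 180/360
A = (180/360) * pi * 56.25
A = 28.125 * pi
A = 88.36
88.36 mm^2


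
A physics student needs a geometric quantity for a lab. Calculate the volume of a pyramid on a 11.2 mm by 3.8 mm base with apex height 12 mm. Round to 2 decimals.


Shape: rectangular pyramid
Base: 11.2 mm x 3.8 mm, Height h = 12 mm
Formula: V = (1/3) * base_area * h
base_area = 11.2 * 3.8 = 42.56
base_area * h = 42.56 * 12 = 510.72
V = 510.72 / 3
V = 170.24
170.24 mm^3


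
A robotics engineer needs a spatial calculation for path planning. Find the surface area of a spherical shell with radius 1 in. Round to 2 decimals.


Shape: sphere
Radius r = 1 in
Formula: SA = 4 * pi * r^2
r^2 = 1
SA = 4 * pi * 1
SA = 4 * pi
SA = 12.57
12.57 in^2


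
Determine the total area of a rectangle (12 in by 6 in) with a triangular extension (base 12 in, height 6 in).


Composite shape: rectangle + triangle
Rectangle area = 12 * 6 = 72
Triangle area = 0.5 * 12 * 6 = 36
Total = 72 + 36
Total = 108
108 in^2


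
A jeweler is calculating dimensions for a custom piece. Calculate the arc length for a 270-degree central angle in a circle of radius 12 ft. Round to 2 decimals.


Shape: circular arc
Radius r = 12 ft, Angle = 270 degrees
Formula: L = (angle/360) * 2 * pi * r
2 * pi * r = 24 * pi
L = (270/360) * 24 * pi
L = 18 * pi
L = 56.55
56.55 ft


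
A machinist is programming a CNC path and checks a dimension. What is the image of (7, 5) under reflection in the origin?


Transformation: reflection
Original point: (7, 5)
Rule for reflection through the origin: (x, y) -> (-x, -y)
Apply: (7, 5) -> (-7, -5)
(-7, -5)


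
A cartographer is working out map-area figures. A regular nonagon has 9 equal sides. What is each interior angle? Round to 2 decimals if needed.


Shape: regular nonagon (9 sides)
Formula: interior angle = (n - 2) * 180 / n
(n - 2) = 7
(n - 2) * 180 = 1260
angle = 1260 / 9
angle = 140
140 degrees


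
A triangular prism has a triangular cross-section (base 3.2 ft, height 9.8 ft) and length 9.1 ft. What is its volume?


Shape: triangular prism
Triangle base = 3.2 ft, triangle height = 9.8 ft, prism length L = 9.1 ft
Formula: V = (1/2 * b * h_tri) * L
Cross-section area = 0.5 * 3.2 * 9.8 = 15.68
V = 15.68 * 9.1
V = 142.688
142.688 ft^3


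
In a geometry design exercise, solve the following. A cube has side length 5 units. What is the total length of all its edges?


Shape: cube
Side s = 5 units
A cube has 12 edges, all equal.
Formula: total edge length = 12 * s
Total = 12 * 5
Total = 60
60 units


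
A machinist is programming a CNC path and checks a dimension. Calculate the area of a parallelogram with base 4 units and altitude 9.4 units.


Shape: parallelogram
Base b = 4 units, Height h = 9.4 units
Formula: A = b * h
A = 4 * 9.4
A = 37.6
37.6 units^2


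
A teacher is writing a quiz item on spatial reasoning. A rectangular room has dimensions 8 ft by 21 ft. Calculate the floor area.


Shape: rectangle
Length l = 8 ft, Width w = 21 ft
Formula: A = l * w
A = 8 * 21
A = 168
168 ft^2


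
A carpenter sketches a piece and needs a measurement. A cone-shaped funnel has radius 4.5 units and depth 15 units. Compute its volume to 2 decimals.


Shape: cone
Radius r = 4.5 units, Height h = 15 units
Formula: V = (1/3) * pi * r^2 * h
r^2 = 20.25
pi * r^2 * h = pi * 20.25 * 15 = 303.75 * pi
V = 303.75 * pi / 3
V = 318.09
318.09 units^3


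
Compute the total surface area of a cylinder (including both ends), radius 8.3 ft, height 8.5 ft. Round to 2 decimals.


Shape: closed cylinder
Radius r = 8.3 ft, Height h = 8.5 ft
Formula: SA = 2*pi*r^2 + 2*pi*r*h = 2*pi*r*(r + h)
r + h = 16.8
2 * r * (r + h) = 2 * 8.3 * 16.8 = 278.88
SA = 278.88 * pi
SA = 876.13
876.13 ft^2


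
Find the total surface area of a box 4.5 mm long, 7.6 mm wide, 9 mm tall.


Shape: rectangular prism
l = 4.5 mm, w = 7.6 mm, h = 9 mm
Formula: SA = 2(lw + lh + wh)
lw = 34.2, lh = 40.5, wh = 68.4
lw + lh + wh = 143.1
SA = 2 * 143.1
SA = 286.2
286.2 mm^2


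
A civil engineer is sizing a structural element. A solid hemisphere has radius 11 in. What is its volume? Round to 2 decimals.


Shape: hemisphere (half of a sphere)
Radius r = 11 in
Formula: V = (1/2) * (4/3) * pi * r^3 = (2/3) * pi * r^3
r^3 = 1331
(2/3) * 1331 = 887.333333
V = 887.333333 * pi
V = 2787.64
2787.64 in^3


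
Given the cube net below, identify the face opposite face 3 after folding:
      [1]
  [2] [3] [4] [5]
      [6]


Net: cross layout. Take square 3 as the base (bottom).
Fold the four squares in the horizontal row up around 3: 2 -> left, 4 -> right, 5 wraps to the top.
Fold 1 and 6 up from 3: 1 -> back, 6 -> front.
Opposite pairs are therefore: (1, 6), (2, 4), (3, 5).
Face 3 is opposite face 5.
face 5


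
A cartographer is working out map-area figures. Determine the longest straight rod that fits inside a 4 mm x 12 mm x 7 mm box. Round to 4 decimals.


Shape: rectangular box (space diagonal)
l = 4 mm, w = 12 mm, h = 7 mm
Visualize: the diagonal of the base, then a right triangle with that diagonal and the height.
Formula: d = sqrt(l^2 + w^2 + h^2)
l^2 + w^2 + h^2 = 16 + 144 + 49 = 209
d = sqrt(209)
d = 14.4568
14.4568 mm


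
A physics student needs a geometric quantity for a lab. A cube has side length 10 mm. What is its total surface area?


Shape: cube
Side s = 10 mm
A cube has 6 square faces.
Formula: SA = 6 * s^2
s^2 = 100
SA = 6 * 100
SA = 600
600 mm^2


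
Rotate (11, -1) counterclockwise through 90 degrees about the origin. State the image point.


Transformation: rotation about the origin
Original point: (11, -1)
Rule for 90 deg counterclockwise: (x, y) -> (-y, x)
Apply: (11, -1) -> (1, 11)
(1, 11)


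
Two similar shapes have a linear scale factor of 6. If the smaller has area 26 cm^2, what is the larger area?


Linear scale factor k = 6
Original area = 26 cm^2
Rule: under a linear scaling by k, areas scale by k^2.
k^2 = 6^2 = 36
New area = 26 * 36
New area = 936
936 cm^2


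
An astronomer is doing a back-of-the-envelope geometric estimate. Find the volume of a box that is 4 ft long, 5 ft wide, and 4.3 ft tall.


Shape: rectangular prism
l = 4 ft, w = 5 ft, h = 4.3 ft
Formula: V = l * w * h
V = 4 * 5 * 4.3
V = 20 * 4.3
V = 86
86 ft^3


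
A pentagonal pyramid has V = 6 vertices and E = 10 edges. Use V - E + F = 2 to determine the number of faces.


Polyhedron: pentagonal pyramid
Euler's formula for convex polyhedra: V - E + F = 2
Given: V = 6 vertices and E = 10 edges
Solve for F:
F = 2 + E - V = 2 + 10 - 6 = 6
6 faces


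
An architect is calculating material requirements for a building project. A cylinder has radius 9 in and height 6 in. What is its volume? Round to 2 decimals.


Shape: cylinder
Radius r = 9 in, Height h = 6 in
Formula: V = pi * r^2 * h
r^2 = 81
V = pi * 81 * 6
V = 486 * pi
V = 1526.81
1526.81 in^3


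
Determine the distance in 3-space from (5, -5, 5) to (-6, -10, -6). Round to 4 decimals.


3D distance between two points
P1 = (5, -5, 5), P2 = (-6, -10, -6)
Formula: d = sqrt((x2-x1)^2 + (y2-y1)^2 + (z2-z1)^2)
dx = -6 - 5 = -11
dy = -10 - -5 = -5
dz = -6 - 5 = -11
dx^2 + dy^2 + dz^2 = 121 + 25 + 121 = 267
d = sqrt(267)
d = 16.3401
16.3401 units


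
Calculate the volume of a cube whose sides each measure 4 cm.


Shape: cube
Side s = 4 cm
Formula: V = s^3
V = 4 * 4 * 4
V = 16 * 4
V = 64
64 cm^3


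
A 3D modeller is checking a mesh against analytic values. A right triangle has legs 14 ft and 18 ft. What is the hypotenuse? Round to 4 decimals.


Shape: right triangle
Legs a = 14 ft, b = 18 ft
Formula: c = sqrt(a^2 + b^2)
a^2 = 196, b^2 = 324
a^2 + b^2 = 520
c = sqrt(520)
c = 22.8035
22.8035 ft


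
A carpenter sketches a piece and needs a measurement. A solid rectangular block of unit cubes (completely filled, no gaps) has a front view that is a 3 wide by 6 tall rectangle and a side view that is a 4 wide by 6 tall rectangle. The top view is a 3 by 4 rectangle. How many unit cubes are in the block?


Orthographic views of a solid rectangular block:
Front view 3 x 6 -> length = 3, height = 6
Side view 4 x 6 -> width = 4, height = 6 (consistent)
Top view 3 x 4 -> confirms length = 3, width = 4
The block is 3 x 4 x 6.
Total unit cubes = 3 * 4 * 6 = 72
72 unit cubes


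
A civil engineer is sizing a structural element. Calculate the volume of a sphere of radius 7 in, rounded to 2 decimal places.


Shape: sphere
Radius r = 7 in
Formula: V = (4/3) * pi * r^3
r^3 = 343
(4/3) * 343 = 457.333333
V = 457.333333 * pi
V = 1436.76
1436.76 in^3


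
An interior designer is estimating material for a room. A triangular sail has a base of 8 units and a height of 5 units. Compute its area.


Shape: triangle
Base b = 8 units, Height h = 5 units
Formula: A = (1/2) * b * h
A = 0.5 * 8 * 5
A = 0.5 * 40
A = 20
20 units^2


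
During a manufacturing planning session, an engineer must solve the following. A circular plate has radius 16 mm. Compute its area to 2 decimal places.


Shape: circle
Radius r = 16 mm
Formula: A = pi * r^2
r^2 = 16^2 = 256
A = pi * 256
A = 804.25
804.25 mm^2


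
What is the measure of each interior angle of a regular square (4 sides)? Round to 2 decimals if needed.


Shape: regular square (4 sides)
Formula: interior angle = (n - 2) * 180 / n
(n - 2) = 2
(n - 2) * 180 = 360
angle = 360 / 4
angle = 90
90 degrees


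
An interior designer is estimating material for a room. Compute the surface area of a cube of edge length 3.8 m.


Shape: cube
Side s = 3.8 m
A cube has 6 square faces.
Formula: SA = 6 * s^2
s^2 = 14.44
SA = 6 * 14.44
SA = 86.64
86.64 m^2


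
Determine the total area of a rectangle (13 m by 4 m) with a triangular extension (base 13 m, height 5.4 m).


Composite shape: rectangle + triangle
Rectangle area = 13 * 4 = 52
Triangle area = 0.5 * 13 * 5.4 = 35.1
Total = 52 + 35.1
Total = 87.1
87.1 m^2


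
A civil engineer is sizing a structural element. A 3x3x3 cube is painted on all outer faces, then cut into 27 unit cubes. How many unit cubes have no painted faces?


Large cube: 3 x 3 x 3, cut into unit cubes.
n = 3, so n - 2 = 1
Unpainted cubes form the interior (n - 2)^3 block.
(n - 2)^3 = 1^3 = 1
1 unit cubes


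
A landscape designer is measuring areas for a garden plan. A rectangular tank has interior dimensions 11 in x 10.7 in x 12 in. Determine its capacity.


Shape: rectangular prism
l = 11 in, w = 10.7 in, h = 12 in
Formula: V = l * w * h
V = 11 * 10.7 * 12
V = 117.7 * 12
V = 1412.4
1412.4 in^3


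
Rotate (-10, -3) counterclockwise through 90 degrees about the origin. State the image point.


Transformation: rotation about the origin
Original point: (-10, -3)
Rule for 90 deg counterclockwise: (x, y) -> (-y, x)
Apply: (-10, -3) -> (3, -10)
(3, -10)


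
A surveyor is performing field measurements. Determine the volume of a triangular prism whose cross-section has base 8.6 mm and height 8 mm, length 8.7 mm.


Shape: triangular prism
Triangle base = 8.6 mm, triangle height = 8 mm, prism length L = 8.7 mm
Formula: V = (1/2 * b * h_tri) * L
Cross-section area = 0.5 * 8.6 * 8 = 34.4
V = 34.4 * 8.7
V = 299.28
299.28 mm^3


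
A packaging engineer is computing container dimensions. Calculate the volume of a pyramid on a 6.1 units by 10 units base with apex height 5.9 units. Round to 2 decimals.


Shape: rectangular pyramid
Base: 6.1 units x 10 units, Height h = 5.9 units
Formula: V = (1/3) * base_area * h
base_area = 6.1 * 10 = 61
base_area * h = 61 * 5.9 = 359.9
V = 359.9 / 3
V = 119.97
119.97 units^3


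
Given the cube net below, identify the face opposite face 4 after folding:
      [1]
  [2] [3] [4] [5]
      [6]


Net: cross layout. Take square 3 as the base (bottom).
Fold the four squares in the horizontal row up around 3: 2 -> left, 4 -> right, 5 wraps to the top.
Fold 1 and 6 up from 3: 1 -> back, 6 -> front.
Opposite pairs are therefore: (1, 6), (2, 4), (3, 5).
Face 4 is opposite face 2.
face 2


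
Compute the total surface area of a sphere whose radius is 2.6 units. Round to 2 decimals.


Shape: sphere
Radius r = 2.6 units
Formula: SA = 4 * pi * r^2
r^2 = 6.76
SA = 4 * pi * 6.76
SA = 27.04 * pi
SA = 84.95
84.95 units^2


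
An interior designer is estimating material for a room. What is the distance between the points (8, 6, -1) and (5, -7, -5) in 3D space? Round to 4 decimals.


3D distance between two points
P1 = (8, 6, -1), P2 = (5, -7, -5)
Formula: d = sqrt((x2-x1)^2 + (y2-y1)^2 + (z2-z1)^2)
dx = 5 - 8 = -3
dy = -7 - 6 = -13
dz = -5 - -1 = -4
dx^2 + dy^2 + dz^2 = 9 + 169 + 16 = 194
d = sqrt(194)
d = 13.9284
13.9284 units


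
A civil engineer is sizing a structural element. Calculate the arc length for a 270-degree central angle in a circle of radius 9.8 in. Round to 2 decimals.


Shape: circular arc
Radius r = 9.8 in, Angle = 270 degrees
Formula: L = (angle/360) * 2 * pi * r
2 * pi * r = 19.6 * pi
L = (270/360) * 19.6 * pi
L = 14.7 * pi
L = 46.18
46.18 in


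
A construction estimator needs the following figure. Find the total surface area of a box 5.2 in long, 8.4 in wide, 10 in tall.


Shape: rectangular prism
l = 5.2 in, w = 8.4 in, h = 10 in
Formula: SA = 2(lw + lh + wh)
lw = 43.68, lh = 52, wh = 84
lw + lh + wh = 179.68
SA = 2 * 179.68
SA = 359.36
359.36 in^2


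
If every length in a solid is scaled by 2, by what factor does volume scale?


Linear scale factor k = 2
Rule: under a linear scaling by k, volumes scale by k^3.
k^3 = 2 * 2 * 2
k^3 = 4 * 2
k^3 = 8
Volume scales by a factor of 8.
8 (dimensionless)


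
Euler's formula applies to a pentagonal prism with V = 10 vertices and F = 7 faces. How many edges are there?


Polyhedron: pentagonal prism
Euler's formula for convex polyhedra: V - E + F = 2
Given: V = 10 vertices and F = 7 faces
Solve for E:
E = V + F - 2 = 10 + 7 - 2 = 15
15 edges


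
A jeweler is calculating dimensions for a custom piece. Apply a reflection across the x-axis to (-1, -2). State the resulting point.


Transformation: reflection
Original point: (-1, -2)
Rule for reflection over the x-axis: (x, y) -> (x, -y)
Apply: (-1, -2) -> (-1, 2)
(-1, 2)


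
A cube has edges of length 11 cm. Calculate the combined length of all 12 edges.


Shape: cube
Side s = 11 cm
A cube has 12 edges, all equal.
Formula: total edge length = 12 * s
Total = 12 * 11
Total = 132
132 cm


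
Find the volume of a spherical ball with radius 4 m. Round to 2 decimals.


Shape: sphere
Radius r = 4 m
Formula: V = (4/3) * pi * r^3
r^3 = 64
(4/3) * 64 = 85.333333
V = 85.333333 * pi
V = 268.08
268.08 m^3


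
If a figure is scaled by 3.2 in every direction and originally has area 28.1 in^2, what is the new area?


Linear scale factor k = 3.2
Original area = 28.1 in^2
Rule: under a linear scaling by k, areas scale by k^2.
k^2 = 3.2^2 = 10.24
New area = 28.1 * 10.24
New area = 287.744
287.744 in^2


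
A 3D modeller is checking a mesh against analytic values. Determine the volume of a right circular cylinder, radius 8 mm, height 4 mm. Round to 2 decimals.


Shape: cylinder
Radius r = 8 mm, Height h = 4 mm
Formula: V = pi * r^2 * h
r^2 = 64
V = pi * 64 * 4
V = 256 * pi
V = 804.25
804.25 mm^3


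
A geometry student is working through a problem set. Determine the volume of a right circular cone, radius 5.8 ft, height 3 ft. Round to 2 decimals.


Shape: cone
Radius r = 5.8 ft, Height h = 3 ft
Formula: V = (1/3) * pi * r^2 * h
r^2 = 33.64
pi * r^2 * h = pi * 33.64 * 3 = 100.92 * pi
V = 100.92 * pi / 3
V = 105.68
105.68 ft^3


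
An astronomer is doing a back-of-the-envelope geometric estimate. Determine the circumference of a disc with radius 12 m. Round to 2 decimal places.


Shape: circle
Radius r = 12 m
Formula: C = 2 * pi * r
C = 2 * pi * 12
C = 24 * pi
C = 75.4
75.4 m


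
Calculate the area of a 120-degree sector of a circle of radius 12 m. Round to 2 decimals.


Shape: circular sector
Radius r = 12 m, Angle = 120 degrees
Formula: A = (angle/360) * pi * r^2
r^2 = 144
Fraction of circle = 120/360
A = (120/360) * pi * 144
A = 48 * pi
A = 150.8
150.8 m^2


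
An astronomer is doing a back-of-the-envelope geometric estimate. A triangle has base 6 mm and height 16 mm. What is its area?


Shape: triangle
Base b = 6 mm, Height h = 16 mm
Formula: A = (1/2) * b * h
A = 0.5 * 6 * 16
A = 0.5 * 96
A = 48
48 mm^2


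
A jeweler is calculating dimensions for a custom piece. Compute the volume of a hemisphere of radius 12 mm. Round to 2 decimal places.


Shape: hemisphere (half of a sphere)
Radius r = 12 mm
Formula: V = (1/2) * (4/3) * pi * r^3 = (2/3) * pi * r^3
r^3 = 1728
(2/3) * 1728 = 1152
V = 1152 * pi
V = 3619.11
3619.11 mm^3


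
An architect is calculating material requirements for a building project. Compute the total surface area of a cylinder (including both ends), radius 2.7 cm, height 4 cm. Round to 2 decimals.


Shape: closed cylinder
Radius r = 2.7 cm, Height h = 4 cm
Formula: SA = 2*pi*r^2 + 2*pi*r*h = 2*pi*r*(r + h)
r + h = 6.7
2 * r * (r + h) = 2 * 2.7 * 6.7 = 36.18
SA = 36.18 * pi
SA = 113.66
113.66 cm^2


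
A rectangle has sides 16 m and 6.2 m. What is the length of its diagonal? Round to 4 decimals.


Shape: rectangle (diagonal via Pythagoras)
Sides: 16 m and 6.2 m
Formula: d = sqrt(l^2 + w^2)
l^2 = 256, w^2 = 38.44
l^2 + w^2 = 294.44
d = sqrt(294.44)
d = 17.1593
17.1593 m


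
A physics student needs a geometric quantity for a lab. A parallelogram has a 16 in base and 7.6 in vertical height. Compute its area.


Shape: parallelogram
Base b = 16 in, Height h = 7.6 in
Formula: A = b * h
A = 16 * 7.6
A = 121.6
121.6 in^2
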